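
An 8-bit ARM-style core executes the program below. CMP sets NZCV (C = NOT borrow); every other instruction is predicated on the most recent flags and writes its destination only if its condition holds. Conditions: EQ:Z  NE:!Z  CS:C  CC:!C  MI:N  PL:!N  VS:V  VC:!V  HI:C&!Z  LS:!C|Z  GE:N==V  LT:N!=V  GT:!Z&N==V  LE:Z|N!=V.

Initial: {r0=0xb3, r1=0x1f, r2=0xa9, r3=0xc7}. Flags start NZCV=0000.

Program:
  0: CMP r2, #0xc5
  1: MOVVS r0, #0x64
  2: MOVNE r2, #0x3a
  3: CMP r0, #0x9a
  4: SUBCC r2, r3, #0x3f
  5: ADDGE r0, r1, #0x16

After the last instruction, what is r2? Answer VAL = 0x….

[0] flags=1000 → (cmp)
[1] flags=1000 VS?F → skip
[2] flags=1000 NE?T → r2=0x3a
[3] flags=0010 → (cmp)
[4] flags=0010 CC?F → skip
[5] flags=0010 GE?T → r0=0x35

VAL = 0x3a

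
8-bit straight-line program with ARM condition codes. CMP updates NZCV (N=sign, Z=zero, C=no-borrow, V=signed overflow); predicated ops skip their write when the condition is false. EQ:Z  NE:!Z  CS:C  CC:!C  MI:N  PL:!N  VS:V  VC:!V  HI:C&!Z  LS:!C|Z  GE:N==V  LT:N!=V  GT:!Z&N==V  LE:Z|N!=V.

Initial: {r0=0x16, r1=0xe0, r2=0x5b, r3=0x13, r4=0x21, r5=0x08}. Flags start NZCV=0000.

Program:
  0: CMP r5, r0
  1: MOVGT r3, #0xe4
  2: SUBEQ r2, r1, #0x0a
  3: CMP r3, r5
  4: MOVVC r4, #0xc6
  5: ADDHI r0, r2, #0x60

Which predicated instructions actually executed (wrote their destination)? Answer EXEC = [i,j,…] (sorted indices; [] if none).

EXEC = [4,5]

0: ✓ CMP  NZCV=1000
1: · MOVGT
2: · SUBEQ
3: ✓ CMP  NZCV=0010
4: ✓ MOVVC  r4←0xc6
5: ✓ ADDHI  r0←0xbb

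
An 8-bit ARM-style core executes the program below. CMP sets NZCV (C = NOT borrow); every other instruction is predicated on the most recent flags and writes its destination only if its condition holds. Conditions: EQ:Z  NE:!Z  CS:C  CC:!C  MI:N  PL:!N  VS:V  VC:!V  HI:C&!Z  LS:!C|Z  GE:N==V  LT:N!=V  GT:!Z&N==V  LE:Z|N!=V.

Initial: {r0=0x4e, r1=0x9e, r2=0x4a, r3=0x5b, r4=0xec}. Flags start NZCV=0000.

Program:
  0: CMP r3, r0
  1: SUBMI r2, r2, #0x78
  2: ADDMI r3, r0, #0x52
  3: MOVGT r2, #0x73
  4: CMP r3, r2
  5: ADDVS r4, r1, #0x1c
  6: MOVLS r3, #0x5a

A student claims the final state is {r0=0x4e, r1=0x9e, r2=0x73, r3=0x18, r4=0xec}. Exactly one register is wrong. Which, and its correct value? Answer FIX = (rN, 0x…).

0: ✓ CMP  NZCV=0010
1: · SUBMI
2: · ADDMI
3: ✓ MOVGT  r2←0x73
4: ✓ CMP  NZCV=1000
5: · ADDVS
6: ✓ MOVLS  r3←0x5a

FIX = (r3, 0x5a)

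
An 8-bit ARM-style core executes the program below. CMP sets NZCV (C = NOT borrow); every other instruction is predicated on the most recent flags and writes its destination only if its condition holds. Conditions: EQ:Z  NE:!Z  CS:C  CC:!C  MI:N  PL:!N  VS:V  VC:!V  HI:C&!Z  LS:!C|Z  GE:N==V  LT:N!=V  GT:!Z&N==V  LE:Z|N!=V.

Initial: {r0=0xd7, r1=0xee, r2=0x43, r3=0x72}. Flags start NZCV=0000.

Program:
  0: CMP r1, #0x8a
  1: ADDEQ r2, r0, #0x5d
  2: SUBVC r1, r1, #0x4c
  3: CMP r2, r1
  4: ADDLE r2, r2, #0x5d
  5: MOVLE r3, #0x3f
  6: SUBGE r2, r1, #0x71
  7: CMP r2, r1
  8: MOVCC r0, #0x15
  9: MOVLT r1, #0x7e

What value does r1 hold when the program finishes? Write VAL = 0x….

VAL = 0xa2

[0] flags=0010 → (cmp)
[1] flags=0010 EQ?F → skip
[2] flags=0010 VC?T → r1=0xa2
[3] flags=1001 → (cmp)
[4] flags=1001 LE?F → skip
[5] flags=1001 LE?F → skip
[6] flags=1001 GE?T → r2=0x31
[7] flags=1001 → (cmp)
[8] flags=1001 CC?T → r0=0x15
[9] flags=1001 LT?F → skip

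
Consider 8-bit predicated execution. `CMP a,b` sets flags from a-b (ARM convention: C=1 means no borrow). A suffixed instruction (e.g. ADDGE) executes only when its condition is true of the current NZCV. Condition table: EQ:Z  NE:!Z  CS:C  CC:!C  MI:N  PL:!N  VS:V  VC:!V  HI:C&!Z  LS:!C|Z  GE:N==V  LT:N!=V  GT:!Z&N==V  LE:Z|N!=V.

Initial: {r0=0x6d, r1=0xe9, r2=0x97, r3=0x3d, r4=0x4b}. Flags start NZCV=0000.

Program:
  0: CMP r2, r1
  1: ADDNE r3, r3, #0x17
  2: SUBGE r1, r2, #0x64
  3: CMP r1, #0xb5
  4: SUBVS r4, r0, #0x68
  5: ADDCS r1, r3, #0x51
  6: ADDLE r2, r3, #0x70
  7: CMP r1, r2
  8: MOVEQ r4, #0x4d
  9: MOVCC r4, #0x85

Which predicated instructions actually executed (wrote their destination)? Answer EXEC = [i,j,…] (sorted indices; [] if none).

EXEC = [1,5]

0: ✓ CMP  NZCV=1000
1: ✓ ADDNE  r3←0x54
2: · SUBGE
3: ✓ CMP  NZCV=0010
4: · SUBVS
5: ✓ ADDCS  r1←0xa5
6: · ADDLE
7: ✓ CMP  NZCV=0010
8: · MOVEQ
9: · MOVCC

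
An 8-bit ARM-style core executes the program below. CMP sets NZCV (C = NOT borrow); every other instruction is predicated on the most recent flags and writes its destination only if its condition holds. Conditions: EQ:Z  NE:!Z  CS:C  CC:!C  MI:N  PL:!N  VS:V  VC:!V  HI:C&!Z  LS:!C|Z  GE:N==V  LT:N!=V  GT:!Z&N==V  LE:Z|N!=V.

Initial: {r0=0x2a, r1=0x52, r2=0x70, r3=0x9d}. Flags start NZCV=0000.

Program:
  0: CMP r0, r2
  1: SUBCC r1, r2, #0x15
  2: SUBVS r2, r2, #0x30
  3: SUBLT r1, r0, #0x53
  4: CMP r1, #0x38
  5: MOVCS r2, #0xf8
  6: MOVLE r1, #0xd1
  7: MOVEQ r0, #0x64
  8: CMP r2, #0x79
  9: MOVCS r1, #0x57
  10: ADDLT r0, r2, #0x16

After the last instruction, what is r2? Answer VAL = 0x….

VAL = 0xf8

[0] flags=1000 → (cmp)
[1] flags=1000 CC?T → r1=0x5b
[2] flags=1000 VS?F → skip
[3] flags=1000 LT?T → r1=0xd7
[4] flags=1010 → (cmp)
[5] flags=1010 CS?T → r2=0xf8
[6] flags=1010 LE?T → r1=0xd1
[7] flags=1010 EQ?F → skip
[8] flags=0011 → (cmp)
[9] flags=0011 CS?T → r1=0x57
[10] flags=0011 LT?T → r0=0x0e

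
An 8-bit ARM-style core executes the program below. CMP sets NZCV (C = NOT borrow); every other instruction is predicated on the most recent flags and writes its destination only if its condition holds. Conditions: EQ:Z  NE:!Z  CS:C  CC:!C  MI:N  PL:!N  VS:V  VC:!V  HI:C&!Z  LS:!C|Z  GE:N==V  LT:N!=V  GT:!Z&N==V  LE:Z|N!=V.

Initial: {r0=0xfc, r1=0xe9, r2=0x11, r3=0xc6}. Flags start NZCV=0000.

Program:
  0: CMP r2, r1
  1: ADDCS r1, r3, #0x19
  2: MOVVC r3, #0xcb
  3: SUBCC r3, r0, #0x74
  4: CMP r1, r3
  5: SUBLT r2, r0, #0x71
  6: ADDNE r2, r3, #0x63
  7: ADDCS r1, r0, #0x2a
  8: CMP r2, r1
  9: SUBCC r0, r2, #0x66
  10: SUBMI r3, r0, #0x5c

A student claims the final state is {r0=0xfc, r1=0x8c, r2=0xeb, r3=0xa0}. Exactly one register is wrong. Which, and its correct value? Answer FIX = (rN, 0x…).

0: ✓ CMP  NZCV=0000
1: · ADDCS
2: ✓ MOVVC  r3←0xcb
3: ✓ SUBCC  r3←0x88
4: ✓ CMP  NZCV=0010
5: · SUBLT
6: ✓ ADDNE  r2←0xeb
7: ✓ ADDCS  r1←0x26
8: ✓ CMP  NZCV=1010
9: · SUBCC
10: ✓ SUBMI  r3←0xa0

FIX = (r1, 0x26)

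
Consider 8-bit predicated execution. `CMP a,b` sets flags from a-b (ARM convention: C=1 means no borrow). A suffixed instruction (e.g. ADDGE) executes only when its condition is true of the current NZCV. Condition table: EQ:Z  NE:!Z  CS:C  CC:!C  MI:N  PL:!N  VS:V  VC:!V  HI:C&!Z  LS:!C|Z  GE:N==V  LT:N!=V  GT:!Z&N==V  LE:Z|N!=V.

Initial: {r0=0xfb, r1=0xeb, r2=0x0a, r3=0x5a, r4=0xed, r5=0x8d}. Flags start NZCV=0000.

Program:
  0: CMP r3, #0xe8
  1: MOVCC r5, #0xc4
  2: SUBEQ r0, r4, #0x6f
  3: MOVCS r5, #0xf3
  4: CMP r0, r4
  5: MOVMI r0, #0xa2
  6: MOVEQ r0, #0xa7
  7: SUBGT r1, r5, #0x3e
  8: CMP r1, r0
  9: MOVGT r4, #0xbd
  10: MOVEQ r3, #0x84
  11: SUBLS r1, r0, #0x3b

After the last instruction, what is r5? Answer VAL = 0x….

[0] flags=0000 → (cmp)
[1] flags=0000 CC?T → r5=0xc4
[2] flags=0000 EQ?F → skip
[3] flags=0000 CS?F → skip
[4] flags=0010 → (cmp)
[5] flags=0010 MI?F → skip
[6] flags=0010 EQ?F → skip
[7] flags=0010 GT?T → r1=0x86
[8] flags=1000 → (cmp)
[9] flags=1000 GT?F → skip
[10] flags=1000 EQ?F → skip
[11] flags=1000 LS?T → r1=0xc0

VAL = 0xc4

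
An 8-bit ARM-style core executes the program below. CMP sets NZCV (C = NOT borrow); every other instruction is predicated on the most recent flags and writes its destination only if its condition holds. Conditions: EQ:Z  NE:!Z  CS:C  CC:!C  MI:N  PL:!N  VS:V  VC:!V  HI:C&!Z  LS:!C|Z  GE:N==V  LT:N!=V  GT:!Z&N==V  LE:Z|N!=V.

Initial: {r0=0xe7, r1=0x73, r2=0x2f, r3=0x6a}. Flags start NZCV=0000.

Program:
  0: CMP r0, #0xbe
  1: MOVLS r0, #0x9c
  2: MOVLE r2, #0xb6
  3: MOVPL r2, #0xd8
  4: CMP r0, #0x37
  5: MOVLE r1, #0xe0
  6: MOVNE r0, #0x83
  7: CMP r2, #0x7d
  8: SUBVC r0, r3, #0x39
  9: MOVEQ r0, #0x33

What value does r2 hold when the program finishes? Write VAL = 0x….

VAL = 0xd8

0: ✓ CMP  NZCV=0010
1: · MOVLS
2: · MOVLE
3: ✓ MOVPL  r2←0xd8
4: ✓ CMP  NZCV=1010
5: ✓ MOVLE  r1←0xe0
6: ✓ MOVNE  r0←0x83
7: ✓ CMP  NZCV=0011
8: · SUBVC
9: · MOVEQ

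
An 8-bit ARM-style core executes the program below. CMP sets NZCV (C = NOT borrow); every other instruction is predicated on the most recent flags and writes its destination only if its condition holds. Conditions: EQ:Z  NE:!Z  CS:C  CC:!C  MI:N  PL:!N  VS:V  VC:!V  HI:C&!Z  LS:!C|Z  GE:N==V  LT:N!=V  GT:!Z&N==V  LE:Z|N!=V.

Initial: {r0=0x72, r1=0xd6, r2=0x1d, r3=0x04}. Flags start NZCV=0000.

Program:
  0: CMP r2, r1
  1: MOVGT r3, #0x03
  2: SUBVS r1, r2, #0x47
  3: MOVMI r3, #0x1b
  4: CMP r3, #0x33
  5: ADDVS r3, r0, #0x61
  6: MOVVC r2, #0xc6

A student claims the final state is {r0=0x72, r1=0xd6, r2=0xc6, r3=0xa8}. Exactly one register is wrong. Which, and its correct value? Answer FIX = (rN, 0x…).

FIX = (r3, 0x03)

0: ✓ CMP  NZCV=0000
1: ✓ MOVGT  r3←0x03
2: · SUBVS
3: · MOVMI
4: ✓ CMP  NZCV=1000
5: · ADDVS
6: ✓ MOVVC  r2←0xc6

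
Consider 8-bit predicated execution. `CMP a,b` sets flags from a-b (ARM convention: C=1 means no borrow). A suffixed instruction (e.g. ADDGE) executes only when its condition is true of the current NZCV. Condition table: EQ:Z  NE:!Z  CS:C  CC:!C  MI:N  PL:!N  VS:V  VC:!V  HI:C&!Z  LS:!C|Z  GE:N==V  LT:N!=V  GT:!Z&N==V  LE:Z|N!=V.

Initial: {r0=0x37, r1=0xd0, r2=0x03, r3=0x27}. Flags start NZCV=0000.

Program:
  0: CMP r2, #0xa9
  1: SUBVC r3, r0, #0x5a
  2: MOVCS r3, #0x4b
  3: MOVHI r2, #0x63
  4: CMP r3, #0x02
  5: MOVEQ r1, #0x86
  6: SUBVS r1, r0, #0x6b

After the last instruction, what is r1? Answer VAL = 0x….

0: ✓ CMP  NZCV=0000
1: ✓ SUBVC  r3←0xdd
2: · MOVCS
3: · MOVHI
4: ✓ CMP  NZCV=1010
5: · MOVEQ
6: · SUBVS

VAL = 0xd0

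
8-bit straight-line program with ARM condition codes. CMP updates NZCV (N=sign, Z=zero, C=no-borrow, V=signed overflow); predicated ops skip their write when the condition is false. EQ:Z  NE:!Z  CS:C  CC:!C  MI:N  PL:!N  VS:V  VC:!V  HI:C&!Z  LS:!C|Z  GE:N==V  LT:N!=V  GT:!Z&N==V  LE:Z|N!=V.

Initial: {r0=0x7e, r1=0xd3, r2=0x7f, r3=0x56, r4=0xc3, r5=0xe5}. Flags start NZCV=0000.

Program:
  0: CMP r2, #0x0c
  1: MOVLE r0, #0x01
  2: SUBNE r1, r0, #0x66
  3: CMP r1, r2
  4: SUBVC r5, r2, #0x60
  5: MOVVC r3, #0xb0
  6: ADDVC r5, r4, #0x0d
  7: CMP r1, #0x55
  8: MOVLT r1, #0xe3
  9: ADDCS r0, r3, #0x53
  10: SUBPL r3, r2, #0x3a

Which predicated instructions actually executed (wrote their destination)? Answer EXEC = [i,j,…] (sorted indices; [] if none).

[0] flags=0010 → (cmp)
[1] flags=0010 LE?F → skip
[2] flags=0010 NE?T → r1=0x18
[3] flags=1000 → (cmp)
[4] flags=1000 VC?T → r5=0x1f
[5] flags=1000 VC?T → r3=0xb0
[6] flags=1000 VC?T → r5=0xd0
[7] flags=1000 → (cmp)
[8] flags=1000 LT?T → r1=0xe3
[9] flags=1000 CS?F → skip
[10] flags=1000 PL?F → skip

EXEC = [2,4,5,6,8]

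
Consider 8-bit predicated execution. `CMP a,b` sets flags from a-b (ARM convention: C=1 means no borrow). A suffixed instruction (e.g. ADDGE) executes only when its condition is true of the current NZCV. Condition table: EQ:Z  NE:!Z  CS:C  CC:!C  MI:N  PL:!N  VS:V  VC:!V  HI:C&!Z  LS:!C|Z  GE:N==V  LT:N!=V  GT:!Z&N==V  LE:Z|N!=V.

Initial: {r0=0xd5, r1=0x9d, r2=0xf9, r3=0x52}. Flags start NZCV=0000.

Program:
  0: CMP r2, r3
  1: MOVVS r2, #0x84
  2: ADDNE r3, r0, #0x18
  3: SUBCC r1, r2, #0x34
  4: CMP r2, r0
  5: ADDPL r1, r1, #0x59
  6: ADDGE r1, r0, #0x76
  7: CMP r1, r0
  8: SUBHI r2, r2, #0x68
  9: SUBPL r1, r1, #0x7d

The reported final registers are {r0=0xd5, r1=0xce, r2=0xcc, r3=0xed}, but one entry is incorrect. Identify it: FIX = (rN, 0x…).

0: ✓ CMP  NZCV=1010
1: · MOVVS
2: ✓ ADDNE  r3←0xed
3: · SUBCC
4: ✓ CMP  NZCV=0010
5: ✓ ADDPL  r1←0xf6
6: ✓ ADDGE  r1←0x4b
7: ✓ CMP  NZCV=0000
8: · SUBHI
9: ✓ SUBPL  r1←0xce

FIX = (r2, 0xf9)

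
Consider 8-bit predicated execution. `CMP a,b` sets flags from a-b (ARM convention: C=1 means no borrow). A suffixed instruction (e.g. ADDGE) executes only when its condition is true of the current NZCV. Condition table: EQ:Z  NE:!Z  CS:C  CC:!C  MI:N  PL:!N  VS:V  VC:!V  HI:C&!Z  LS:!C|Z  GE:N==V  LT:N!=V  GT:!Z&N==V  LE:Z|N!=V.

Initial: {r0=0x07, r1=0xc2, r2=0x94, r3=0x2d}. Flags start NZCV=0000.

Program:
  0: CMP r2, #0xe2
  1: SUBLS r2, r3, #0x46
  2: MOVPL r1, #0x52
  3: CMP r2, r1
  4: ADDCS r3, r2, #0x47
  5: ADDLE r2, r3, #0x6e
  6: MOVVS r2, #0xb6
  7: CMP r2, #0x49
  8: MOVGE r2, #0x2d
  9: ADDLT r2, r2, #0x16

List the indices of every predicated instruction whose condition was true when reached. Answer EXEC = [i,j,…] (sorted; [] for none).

[0] flags=1000 → (cmp)
[1] flags=1000 LS?T → r2=0xe7
[2] flags=1000 PL?F → skip
[3] flags=0010 → (cmp)
[4] flags=0010 CS?T → r3=0x2e
[5] flags=0010 LE?F → skip
[6] flags=0010 VS?F → skip
[7] flags=1010 → (cmp)
[8] flags=1010 GE?F → skip
[9] flags=1010 LT?T → r2=0xfd

EXEC = [1,4,9]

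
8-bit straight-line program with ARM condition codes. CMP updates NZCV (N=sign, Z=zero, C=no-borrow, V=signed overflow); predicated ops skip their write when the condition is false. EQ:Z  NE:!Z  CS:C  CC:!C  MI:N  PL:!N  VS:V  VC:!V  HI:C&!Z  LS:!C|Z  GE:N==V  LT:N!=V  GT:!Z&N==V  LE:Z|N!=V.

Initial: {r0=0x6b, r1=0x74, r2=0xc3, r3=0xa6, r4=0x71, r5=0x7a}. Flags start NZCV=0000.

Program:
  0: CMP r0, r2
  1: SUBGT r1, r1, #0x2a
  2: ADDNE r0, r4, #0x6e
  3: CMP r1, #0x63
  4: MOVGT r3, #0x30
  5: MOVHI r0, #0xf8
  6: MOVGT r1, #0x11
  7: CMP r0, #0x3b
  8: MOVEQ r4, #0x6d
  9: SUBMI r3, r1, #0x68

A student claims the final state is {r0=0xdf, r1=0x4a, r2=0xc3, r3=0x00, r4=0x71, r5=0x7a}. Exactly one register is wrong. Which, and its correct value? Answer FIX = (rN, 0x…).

0: ✓ CMP  NZCV=1001
1: ✓ SUBGT  r1←0x4a
2: ✓ ADDNE  r0←0xdf
3: ✓ CMP  NZCV=1000
4: · MOVGT
5: · MOVHI
6: · MOVGT
7: ✓ CMP  NZCV=1010
8: · MOVEQ
9: ✓ SUBMI  r3←0xe2

FIX = (r3, 0xe2)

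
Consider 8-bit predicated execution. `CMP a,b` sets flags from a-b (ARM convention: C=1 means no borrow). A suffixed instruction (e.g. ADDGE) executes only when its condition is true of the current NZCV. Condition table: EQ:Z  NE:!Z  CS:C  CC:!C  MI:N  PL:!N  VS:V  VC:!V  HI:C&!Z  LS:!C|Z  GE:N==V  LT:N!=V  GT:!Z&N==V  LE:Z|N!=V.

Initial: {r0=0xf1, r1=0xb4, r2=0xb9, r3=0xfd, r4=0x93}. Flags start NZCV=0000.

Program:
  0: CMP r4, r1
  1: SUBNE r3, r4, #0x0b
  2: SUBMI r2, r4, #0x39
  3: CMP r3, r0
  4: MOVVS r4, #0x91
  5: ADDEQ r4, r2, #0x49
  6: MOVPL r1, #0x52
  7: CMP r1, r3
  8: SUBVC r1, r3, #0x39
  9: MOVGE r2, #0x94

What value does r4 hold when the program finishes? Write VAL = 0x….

[0] flags=1000 → (cmp)
[1] flags=1000 NE?T → r3=0x88
[2] flags=1000 MI?T → r2=0x5a
[3] flags=1000 → (cmp)
[4] flags=1000 VS?F → skip
[5] flags=1000 EQ?F → skip
[6] flags=1000 PL?F → skip
[7] flags=0010 → (cmp)
[8] flags=0010 VC?T → r1=0x4f
[9] flags=0010 GE?T → r2=0x94

VAL = 0x93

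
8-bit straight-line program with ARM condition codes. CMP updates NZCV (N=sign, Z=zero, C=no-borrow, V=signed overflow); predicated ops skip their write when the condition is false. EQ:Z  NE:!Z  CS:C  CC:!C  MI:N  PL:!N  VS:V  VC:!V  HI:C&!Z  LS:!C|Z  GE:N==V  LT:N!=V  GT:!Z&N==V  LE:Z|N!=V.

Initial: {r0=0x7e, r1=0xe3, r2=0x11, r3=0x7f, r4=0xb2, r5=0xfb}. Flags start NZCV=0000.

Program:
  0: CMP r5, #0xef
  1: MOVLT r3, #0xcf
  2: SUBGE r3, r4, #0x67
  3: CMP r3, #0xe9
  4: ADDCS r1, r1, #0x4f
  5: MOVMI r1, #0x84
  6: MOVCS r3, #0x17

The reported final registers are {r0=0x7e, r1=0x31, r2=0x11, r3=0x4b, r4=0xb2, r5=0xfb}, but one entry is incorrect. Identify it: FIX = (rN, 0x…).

[0] flags=0010 → (cmp)
[1] flags=0010 LT?F → skip
[2] flags=0010 GE?T → r3=0x4b
[3] flags=0000 → (cmp)
[4] flags=0000 CS?F → skip
[5] flags=0000 MI?F → skip
[6] flags=0000 CS?F → skip

FIX = (r1, 0xe3)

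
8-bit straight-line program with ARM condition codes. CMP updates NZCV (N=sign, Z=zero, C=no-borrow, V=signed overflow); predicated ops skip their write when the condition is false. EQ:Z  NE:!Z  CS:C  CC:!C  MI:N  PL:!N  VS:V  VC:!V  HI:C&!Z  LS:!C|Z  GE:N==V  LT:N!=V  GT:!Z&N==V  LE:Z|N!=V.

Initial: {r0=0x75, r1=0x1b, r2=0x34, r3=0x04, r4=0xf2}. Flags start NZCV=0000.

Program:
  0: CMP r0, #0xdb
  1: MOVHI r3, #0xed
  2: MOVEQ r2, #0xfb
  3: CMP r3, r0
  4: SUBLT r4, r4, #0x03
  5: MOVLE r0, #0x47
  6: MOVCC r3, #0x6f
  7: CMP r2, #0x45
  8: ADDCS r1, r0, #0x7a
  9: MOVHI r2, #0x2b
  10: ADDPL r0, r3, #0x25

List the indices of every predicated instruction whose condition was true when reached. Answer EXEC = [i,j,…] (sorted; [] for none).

EXEC = [4,5,6]

[0] flags=1001 → (cmp)
[1] flags=1001 HI?F → skip
[2] flags=1001 EQ?F → skip
[3] flags=1000 → (cmp)
[4] flags=1000 LT?T → r4=0xef
[5] flags=1000 LE?T → r0=0x47
[6] flags=1000 CC?T → r3=0x6f
[7] flags=1000 → (cmp)
[8] flags=1000 CS?F → skip
[9] flags=1000 HI?F → skip
[10] flags=1000 PL?F → skip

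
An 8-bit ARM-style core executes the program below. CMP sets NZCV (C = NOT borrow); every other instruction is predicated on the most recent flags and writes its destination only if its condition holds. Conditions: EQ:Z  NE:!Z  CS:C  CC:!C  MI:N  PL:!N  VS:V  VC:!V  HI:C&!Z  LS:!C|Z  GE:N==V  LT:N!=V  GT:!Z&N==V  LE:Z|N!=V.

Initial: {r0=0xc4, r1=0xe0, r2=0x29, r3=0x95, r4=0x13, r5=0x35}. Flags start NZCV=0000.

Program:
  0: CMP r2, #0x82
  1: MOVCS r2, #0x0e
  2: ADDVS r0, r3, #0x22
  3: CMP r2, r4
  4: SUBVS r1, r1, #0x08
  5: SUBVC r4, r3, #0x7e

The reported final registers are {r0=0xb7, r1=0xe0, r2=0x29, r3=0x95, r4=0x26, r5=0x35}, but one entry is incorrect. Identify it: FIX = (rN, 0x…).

0: ✓ CMP  NZCV=1001
1: · MOVCS
2: ✓ ADDVS  r0←0xb7
3: ✓ CMP  NZCV=0010
4: · SUBVS
5: ✓ SUBVC  r4←0x17

FIX = (r4, 0x17)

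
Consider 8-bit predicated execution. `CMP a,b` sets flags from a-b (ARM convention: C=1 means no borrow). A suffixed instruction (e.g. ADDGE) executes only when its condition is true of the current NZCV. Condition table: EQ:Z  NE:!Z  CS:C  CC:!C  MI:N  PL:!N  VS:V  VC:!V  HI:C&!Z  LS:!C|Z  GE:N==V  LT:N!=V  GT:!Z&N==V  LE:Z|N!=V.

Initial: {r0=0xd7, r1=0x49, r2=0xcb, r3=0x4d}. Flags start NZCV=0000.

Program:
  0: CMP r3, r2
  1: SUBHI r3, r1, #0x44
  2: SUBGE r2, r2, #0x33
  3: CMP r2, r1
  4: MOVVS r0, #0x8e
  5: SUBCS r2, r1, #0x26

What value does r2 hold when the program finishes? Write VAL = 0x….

[0] flags=1001 → (cmp)
[1] flags=1001 HI?F → skip
[2] flags=1001 GE?T → r2=0x98
[3] flags=0011 → (cmp)
[4] flags=0011 VS?T → r0=0x8e
[5] flags=0011 CS?T → r2=0x23

VAL = 0x23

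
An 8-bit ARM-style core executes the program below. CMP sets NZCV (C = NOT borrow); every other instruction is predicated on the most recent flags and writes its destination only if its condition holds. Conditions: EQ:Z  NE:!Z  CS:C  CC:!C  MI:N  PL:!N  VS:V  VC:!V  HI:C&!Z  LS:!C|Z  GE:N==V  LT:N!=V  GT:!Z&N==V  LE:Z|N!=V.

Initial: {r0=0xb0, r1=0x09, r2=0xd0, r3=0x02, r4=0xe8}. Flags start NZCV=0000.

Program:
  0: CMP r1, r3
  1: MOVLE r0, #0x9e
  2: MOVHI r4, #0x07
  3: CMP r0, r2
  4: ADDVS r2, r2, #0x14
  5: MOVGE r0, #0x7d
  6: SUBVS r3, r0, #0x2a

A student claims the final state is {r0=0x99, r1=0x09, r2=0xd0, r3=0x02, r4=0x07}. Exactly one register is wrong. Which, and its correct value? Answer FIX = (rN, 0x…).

FIX = (r0, 0xb0)

0: ✓ CMP  NZCV=0010
1: · MOVLE
2: ✓ MOVHI  r4←0x07
3: ✓ CMP  NZCV=1000
4: · ADDVS
5: · MOVGE
6: · SUBVS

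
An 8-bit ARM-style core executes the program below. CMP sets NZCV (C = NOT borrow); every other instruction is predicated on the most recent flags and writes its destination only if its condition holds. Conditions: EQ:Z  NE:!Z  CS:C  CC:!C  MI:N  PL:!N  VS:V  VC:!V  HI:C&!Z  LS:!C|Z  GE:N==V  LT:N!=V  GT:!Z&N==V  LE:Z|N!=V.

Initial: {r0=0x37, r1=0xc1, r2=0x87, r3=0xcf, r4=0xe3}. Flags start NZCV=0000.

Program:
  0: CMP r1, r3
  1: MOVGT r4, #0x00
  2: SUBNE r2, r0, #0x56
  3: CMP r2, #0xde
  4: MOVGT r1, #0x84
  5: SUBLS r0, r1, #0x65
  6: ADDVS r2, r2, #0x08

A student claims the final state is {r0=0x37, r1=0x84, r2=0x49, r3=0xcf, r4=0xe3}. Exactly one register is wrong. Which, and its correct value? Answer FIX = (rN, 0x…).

0: ✓ CMP  NZCV=1000
1: · MOVGT
2: ✓ SUBNE  r2←0xe1
3: ✓ CMP  NZCV=0010
4: ✓ MOVGT  r1←0x84
5: · SUBLS
6: · ADDVS

FIX = (r2, 0xe1)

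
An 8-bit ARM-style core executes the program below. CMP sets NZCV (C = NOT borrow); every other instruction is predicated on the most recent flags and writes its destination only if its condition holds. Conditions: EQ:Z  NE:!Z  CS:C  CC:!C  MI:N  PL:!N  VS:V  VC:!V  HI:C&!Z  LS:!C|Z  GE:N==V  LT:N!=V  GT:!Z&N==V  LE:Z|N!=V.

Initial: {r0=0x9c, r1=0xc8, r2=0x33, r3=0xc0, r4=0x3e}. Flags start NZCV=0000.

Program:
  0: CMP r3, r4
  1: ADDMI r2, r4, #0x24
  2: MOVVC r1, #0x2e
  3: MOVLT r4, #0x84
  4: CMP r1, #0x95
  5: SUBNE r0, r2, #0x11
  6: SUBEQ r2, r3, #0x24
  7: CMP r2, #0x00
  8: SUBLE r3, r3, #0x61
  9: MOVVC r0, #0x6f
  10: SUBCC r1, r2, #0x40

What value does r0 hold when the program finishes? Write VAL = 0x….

[0] flags=1010 → (cmp)
[1] flags=1010 MI?T → r2=0x62
[2] flags=1010 VC?T → r1=0x2e
[3] flags=1010 LT?T → r4=0x84
[4] flags=1001 → (cmp)
[5] flags=1001 NE?T → r0=0x51
[6] flags=1001 EQ?F → skip
[7] flags=0010 → (cmp)
[8] flags=0010 LE?F → skip
[9] flags=0010 VC?T → r0=0x6f
[10] flags=0010 CC?F → skip

VAL = 0x6f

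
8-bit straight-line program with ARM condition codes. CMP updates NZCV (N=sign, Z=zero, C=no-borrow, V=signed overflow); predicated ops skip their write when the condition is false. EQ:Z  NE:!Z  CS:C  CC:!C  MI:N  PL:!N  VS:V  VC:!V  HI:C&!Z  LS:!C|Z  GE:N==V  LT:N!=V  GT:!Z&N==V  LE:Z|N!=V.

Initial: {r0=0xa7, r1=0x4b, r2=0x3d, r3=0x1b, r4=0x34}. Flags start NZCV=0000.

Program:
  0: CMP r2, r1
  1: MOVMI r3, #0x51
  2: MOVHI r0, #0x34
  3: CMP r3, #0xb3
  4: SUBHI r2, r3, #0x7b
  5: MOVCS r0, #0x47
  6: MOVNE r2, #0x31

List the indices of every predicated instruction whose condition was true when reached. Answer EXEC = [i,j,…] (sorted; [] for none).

EXEC = [1,6]

0: ✓ CMP  NZCV=1000
1: ✓ MOVMI  r3←0x51
2: · MOVHI
3: ✓ CMP  NZCV=1001
4: · SUBHI
5: · MOVCS
6: ✓ MOVNE  r2←0x31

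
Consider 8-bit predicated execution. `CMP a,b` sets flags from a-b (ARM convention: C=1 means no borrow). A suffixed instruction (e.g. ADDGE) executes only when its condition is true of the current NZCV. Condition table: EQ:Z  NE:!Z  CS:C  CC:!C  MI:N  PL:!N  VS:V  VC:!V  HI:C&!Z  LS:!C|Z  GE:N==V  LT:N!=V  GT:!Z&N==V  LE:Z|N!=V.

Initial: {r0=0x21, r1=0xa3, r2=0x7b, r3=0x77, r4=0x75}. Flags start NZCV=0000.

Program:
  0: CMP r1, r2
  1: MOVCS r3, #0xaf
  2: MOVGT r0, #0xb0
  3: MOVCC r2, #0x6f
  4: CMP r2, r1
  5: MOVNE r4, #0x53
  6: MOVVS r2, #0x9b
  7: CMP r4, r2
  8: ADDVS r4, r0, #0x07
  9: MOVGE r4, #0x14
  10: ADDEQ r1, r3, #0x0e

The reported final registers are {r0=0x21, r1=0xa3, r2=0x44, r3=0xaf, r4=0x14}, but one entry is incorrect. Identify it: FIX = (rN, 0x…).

FIX = (r2, 0x9b)

0: ✓ CMP  NZCV=0011
1: ✓ MOVCS  r3←0xaf
2: · MOVGT
3: · MOVCC
4: ✓ CMP  NZCV=1001
5: ✓ MOVNE  r4←0x53
6: ✓ MOVVS  r2←0x9b
7: ✓ CMP  NZCV=1001
8: ✓ ADDVS  r4←0x28
9: ✓ MOVGE  r4←0x14
10: · ADDEQ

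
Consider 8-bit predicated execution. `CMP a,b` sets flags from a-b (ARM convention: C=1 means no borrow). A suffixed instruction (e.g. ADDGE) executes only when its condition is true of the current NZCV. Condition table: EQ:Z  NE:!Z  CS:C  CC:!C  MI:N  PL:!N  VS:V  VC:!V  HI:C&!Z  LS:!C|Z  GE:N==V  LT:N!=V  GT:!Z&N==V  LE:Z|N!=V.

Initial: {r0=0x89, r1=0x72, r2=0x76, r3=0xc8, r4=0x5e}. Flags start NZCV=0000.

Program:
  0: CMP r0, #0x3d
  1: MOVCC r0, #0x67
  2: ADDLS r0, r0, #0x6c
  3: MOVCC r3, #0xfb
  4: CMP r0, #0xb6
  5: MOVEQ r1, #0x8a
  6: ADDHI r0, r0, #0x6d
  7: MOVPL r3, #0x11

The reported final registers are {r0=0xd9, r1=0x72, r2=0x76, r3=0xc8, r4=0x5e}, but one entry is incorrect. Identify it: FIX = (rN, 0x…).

0: ✓ CMP  NZCV=0011
1: · MOVCC
2: · ADDLS
3: · MOVCC
4: ✓ CMP  NZCV=1000
5: · MOVEQ
6: · ADDHI
7: · MOVPL

FIX = (r0, 0x89)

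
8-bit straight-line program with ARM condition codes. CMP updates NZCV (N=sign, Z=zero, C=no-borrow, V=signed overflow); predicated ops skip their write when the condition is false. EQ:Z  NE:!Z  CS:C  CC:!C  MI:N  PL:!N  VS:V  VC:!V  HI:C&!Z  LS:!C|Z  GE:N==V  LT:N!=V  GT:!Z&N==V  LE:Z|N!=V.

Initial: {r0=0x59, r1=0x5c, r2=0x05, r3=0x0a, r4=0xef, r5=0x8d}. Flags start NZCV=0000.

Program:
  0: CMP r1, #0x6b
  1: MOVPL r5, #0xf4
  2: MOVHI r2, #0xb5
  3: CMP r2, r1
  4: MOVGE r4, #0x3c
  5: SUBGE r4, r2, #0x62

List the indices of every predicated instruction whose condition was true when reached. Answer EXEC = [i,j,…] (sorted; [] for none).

EXEC = []

0: ✓ CMP  NZCV=1000
1: · MOVPL
2: · MOVHI
3: ✓ CMP  NZCV=1000
4: · MOVGE
5: · SUBGE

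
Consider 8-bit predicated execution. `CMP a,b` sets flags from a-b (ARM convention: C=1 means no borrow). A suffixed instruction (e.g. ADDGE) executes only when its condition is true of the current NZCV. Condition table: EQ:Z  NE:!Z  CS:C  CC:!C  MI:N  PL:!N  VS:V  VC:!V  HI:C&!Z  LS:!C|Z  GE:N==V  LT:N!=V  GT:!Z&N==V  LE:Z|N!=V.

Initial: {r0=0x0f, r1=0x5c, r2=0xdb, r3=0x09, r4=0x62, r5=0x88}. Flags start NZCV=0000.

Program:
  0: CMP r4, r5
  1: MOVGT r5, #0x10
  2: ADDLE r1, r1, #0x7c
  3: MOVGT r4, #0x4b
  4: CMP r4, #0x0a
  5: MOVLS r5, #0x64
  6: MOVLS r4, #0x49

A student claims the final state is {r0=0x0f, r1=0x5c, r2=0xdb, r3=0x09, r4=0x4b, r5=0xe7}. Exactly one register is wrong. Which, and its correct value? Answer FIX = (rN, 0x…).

FIX = (r5, 0x10)

[0] flags=1001 → (cmp)
[1] flags=1001 GT?T → r5=0x10
[2] flags=1001 LE?F → skip
[3] flags=1001 GT?T → r4=0x4b
[4] flags=0010 → (cmp)
[5] flags=0010 LS?F → skip
[6] flags=0010 LS?F → skip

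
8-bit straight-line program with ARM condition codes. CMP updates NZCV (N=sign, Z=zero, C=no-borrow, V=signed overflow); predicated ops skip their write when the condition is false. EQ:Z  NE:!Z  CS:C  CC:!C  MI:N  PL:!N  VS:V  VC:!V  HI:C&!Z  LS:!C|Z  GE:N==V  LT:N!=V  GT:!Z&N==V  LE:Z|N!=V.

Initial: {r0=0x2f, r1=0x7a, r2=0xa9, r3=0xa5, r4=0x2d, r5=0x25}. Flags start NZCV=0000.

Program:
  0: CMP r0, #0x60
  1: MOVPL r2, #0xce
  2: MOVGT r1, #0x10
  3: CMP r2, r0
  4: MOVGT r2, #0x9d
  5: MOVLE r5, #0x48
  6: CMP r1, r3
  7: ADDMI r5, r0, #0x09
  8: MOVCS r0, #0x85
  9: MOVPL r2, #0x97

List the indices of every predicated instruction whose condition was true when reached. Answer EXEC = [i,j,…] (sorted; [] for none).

0: ✓ CMP  NZCV=1000
1: · MOVPL
2: · MOVGT
3: ✓ CMP  NZCV=0011
4: · MOVGT
5: ✓ MOVLE  r5←0x48
6: ✓ CMP  NZCV=1001
7: ✓ ADDMI  r5←0x38
8: · MOVCS
9: · MOVPL

EXEC = [5,7]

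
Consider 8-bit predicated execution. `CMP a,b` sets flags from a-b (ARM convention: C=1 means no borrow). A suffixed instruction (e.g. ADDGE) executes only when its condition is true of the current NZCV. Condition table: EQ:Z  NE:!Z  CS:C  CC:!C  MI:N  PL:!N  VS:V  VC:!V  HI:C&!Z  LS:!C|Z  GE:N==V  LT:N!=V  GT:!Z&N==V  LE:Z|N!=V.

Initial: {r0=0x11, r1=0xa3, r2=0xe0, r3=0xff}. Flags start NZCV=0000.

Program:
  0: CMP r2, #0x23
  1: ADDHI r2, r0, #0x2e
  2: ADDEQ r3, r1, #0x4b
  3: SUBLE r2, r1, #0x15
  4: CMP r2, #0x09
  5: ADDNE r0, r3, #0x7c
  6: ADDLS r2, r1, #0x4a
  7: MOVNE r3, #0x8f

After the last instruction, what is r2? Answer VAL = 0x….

[0] flags=1010 → (cmp)
[1] flags=1010 HI?T → r2=0x3f
[2] flags=1010 EQ?F → skip
[3] flags=1010 LE?T → r2=0x8e
[4] flags=1010 → (cmp)
[5] flags=1010 NE?T → r0=0x7b
[6] flags=1010 LS?F → skip
[7] flags=1010 NE?T → r3=0x8f

VAL = 0x8e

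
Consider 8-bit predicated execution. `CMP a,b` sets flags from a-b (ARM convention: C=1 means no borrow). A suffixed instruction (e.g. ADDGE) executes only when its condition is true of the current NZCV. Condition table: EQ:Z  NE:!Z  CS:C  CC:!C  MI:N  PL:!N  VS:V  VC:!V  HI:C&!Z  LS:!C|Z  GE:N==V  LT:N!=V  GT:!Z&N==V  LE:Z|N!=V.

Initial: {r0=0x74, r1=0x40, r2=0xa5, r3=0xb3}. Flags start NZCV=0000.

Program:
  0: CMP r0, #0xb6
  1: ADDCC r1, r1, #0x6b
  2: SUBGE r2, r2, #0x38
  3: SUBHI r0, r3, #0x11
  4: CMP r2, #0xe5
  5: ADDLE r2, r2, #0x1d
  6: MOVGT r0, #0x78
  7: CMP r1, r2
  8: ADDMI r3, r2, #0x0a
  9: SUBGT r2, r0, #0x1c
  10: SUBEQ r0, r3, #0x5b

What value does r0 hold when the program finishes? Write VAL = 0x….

VAL = 0x78

[0] flags=1001 → (cmp)
[1] flags=1001 CC?T → r1=0xab
[2] flags=1001 GE?T → r2=0x6d
[3] flags=1001 HI?F → skip
[4] flags=1001 → (cmp)
[5] flags=1001 LE?F → skip
[6] flags=1001 GT?T → r0=0x78
[7] flags=0011 → (cmp)
[8] flags=0011 MI?F → skip
[9] flags=0011 GT?F → skip
[10] flags=0011 EQ?F → skip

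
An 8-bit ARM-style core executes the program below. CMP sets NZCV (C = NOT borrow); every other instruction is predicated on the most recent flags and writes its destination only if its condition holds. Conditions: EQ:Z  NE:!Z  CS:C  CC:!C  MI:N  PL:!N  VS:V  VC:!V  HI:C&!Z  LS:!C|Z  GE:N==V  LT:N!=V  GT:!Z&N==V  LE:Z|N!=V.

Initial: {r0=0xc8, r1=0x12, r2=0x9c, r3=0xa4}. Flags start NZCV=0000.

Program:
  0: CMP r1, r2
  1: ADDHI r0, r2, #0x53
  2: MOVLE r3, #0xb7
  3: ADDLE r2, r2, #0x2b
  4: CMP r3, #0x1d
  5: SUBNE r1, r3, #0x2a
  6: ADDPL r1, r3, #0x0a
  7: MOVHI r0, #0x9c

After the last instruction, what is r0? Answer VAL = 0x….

0: ✓ CMP  NZCV=0000
1: · ADDHI
2: · MOVLE
3: · ADDLE
4: ✓ CMP  NZCV=1010
5: ✓ SUBNE  r1←0x7a
6: · ADDPL
7: ✓ MOVHI  r0←0x9c

VAL = 0x9c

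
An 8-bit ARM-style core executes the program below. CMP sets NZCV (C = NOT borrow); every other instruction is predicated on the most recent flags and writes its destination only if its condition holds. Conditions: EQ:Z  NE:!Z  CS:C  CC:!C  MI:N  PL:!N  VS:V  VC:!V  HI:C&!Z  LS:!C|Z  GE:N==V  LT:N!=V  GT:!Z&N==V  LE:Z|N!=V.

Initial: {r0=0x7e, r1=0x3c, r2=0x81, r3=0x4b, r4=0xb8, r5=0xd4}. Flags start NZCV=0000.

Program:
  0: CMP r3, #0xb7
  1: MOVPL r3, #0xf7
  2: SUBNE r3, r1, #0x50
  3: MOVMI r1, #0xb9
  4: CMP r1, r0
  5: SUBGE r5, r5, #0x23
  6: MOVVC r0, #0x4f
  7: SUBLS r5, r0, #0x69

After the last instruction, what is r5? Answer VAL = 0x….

0: ✓ CMP  NZCV=1001
1: · MOVPL
2: ✓ SUBNE  r3←0xec
3: ✓ MOVMI  r1←0xb9
4: ✓ CMP  NZCV=0011
5: · SUBGE
6: · MOVVC
7: · SUBLS

VAL = 0xd4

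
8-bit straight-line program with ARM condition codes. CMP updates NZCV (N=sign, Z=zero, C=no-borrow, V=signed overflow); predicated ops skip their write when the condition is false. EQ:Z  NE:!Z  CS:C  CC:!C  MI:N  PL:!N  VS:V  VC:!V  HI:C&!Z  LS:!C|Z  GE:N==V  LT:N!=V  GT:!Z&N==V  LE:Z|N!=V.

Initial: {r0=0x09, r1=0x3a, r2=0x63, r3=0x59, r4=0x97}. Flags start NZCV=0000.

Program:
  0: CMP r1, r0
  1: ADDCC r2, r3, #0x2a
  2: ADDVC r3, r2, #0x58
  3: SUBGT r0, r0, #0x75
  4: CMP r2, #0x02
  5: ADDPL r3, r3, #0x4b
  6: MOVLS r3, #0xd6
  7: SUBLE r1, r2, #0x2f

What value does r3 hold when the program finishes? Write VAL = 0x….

VAL = 0x06

[0] flags=0010 → (cmp)
[1] flags=0010 CC?F → skip
[2] flags=0010 VC?T → r3=0xbb
[3] flags=0010 GT?T → r0=0x94
[4] flags=0010 → (cmp)
[5] flags=0010 PL?T → r3=0x06
[6] flags=0010 LS?F → skip
[7] flags=0010 LE?F → skip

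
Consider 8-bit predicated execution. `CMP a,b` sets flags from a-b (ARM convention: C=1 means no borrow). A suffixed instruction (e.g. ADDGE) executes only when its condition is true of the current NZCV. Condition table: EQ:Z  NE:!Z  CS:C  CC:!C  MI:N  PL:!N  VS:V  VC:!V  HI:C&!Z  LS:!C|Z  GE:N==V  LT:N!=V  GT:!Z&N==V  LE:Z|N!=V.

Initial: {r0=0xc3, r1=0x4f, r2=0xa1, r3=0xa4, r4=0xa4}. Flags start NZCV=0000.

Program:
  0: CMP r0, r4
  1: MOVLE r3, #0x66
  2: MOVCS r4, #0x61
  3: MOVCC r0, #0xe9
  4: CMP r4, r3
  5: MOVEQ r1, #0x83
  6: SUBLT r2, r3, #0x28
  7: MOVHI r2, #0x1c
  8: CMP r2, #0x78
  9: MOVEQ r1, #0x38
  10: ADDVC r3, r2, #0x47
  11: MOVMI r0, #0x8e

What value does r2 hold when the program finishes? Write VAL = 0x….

[0] flags=0010 → (cmp)
[1] flags=0010 LE?F → skip
[2] flags=0010 CS?T → r4=0x61
[3] flags=0010 CC?F → skip
[4] flags=1001 → (cmp)
[5] flags=1001 EQ?F → skip
[6] flags=1001 LT?F → skip
[7] flags=1001 HI?F → skip
[8] flags=0011 → (cmp)
[9] flags=0011 EQ?F → skip
[10] flags=0011 VC?F → skip
[11] flags=0011 MI?F → skip

VAL = 0xa1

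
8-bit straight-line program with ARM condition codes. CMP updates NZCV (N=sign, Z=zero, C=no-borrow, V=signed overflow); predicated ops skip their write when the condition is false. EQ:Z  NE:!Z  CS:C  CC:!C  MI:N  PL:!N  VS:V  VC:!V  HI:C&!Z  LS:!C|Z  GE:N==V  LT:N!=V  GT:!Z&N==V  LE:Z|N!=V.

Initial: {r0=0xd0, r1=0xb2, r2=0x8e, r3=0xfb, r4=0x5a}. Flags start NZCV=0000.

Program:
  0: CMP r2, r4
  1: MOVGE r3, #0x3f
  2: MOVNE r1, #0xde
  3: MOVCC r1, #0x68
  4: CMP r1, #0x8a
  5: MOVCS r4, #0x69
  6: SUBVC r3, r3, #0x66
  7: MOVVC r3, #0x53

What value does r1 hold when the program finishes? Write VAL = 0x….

VAL = 0xde

0: ✓ CMP  NZCV=0011
1: · MOVGE
2: ✓ MOVNE  r1←0xde
3: · MOVCC
4: ✓ CMP  NZCV=0010
5: ✓ MOVCS  r4←0x69
6: ✓ SUBVC  r3←0x95
7: ✓ MOVVC  r3←0x53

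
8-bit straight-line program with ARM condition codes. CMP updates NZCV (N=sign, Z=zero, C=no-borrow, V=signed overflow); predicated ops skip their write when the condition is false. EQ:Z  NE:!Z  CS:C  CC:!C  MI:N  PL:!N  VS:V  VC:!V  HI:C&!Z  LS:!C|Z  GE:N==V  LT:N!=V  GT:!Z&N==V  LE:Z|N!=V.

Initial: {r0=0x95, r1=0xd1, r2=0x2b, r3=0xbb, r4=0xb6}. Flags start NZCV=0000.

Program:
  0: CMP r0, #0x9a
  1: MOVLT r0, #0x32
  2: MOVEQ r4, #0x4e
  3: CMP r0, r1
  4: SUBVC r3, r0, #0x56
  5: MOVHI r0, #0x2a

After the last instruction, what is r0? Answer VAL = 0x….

[0] flags=1000 → (cmp)
[1] flags=1000 LT?T → r0=0x32
[2] flags=1000 EQ?F → skip
[3] flags=0000 → (cmp)
[4] flags=0000 VC?T → r3=0xdc
[5] flags=0000 HI?F → skip

VAL = 0x32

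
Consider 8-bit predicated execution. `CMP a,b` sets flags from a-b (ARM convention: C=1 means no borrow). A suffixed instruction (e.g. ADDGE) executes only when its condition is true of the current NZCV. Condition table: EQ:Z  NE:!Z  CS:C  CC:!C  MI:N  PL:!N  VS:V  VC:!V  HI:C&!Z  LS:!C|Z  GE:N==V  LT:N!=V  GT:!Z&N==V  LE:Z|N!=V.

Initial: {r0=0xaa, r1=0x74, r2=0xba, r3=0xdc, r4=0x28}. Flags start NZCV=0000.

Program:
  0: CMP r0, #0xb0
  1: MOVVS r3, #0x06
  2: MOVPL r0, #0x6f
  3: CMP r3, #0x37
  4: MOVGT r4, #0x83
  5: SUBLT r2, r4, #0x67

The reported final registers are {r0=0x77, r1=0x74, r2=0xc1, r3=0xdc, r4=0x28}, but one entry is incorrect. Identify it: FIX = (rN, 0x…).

FIX = (r0, 0xaa)

0: ✓ CMP  NZCV=1000
1: · MOVVS
2: · MOVPL
3: ✓ CMP  NZCV=1010
4: · MOVGT
5: ✓ SUBLT  r2←0xc1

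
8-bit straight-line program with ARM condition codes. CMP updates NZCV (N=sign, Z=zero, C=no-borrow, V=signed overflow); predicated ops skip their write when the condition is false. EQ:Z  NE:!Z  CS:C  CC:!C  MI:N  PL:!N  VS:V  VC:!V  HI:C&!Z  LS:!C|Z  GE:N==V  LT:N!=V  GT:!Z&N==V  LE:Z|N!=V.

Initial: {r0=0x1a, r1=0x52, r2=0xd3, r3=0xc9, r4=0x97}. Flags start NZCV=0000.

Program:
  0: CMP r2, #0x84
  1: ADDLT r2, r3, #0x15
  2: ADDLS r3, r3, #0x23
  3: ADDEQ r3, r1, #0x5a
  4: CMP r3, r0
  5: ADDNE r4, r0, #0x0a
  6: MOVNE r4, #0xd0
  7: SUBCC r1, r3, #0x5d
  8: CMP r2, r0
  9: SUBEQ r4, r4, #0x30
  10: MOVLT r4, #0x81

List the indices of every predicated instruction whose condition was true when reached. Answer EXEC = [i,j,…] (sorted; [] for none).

EXEC = [5,6,10]

0: ✓ CMP  NZCV=0010
1: · ADDLT
2: · ADDLS
3: · ADDEQ
4: ✓ CMP  NZCV=1010
5: ✓ ADDNE  r4←0x24
6: ✓ MOVNE  r4←0xd0
7: · SUBCC
8: ✓ CMP  NZCV=1010
9: · SUBEQ
10: ✓ MOVLT  r4←0x81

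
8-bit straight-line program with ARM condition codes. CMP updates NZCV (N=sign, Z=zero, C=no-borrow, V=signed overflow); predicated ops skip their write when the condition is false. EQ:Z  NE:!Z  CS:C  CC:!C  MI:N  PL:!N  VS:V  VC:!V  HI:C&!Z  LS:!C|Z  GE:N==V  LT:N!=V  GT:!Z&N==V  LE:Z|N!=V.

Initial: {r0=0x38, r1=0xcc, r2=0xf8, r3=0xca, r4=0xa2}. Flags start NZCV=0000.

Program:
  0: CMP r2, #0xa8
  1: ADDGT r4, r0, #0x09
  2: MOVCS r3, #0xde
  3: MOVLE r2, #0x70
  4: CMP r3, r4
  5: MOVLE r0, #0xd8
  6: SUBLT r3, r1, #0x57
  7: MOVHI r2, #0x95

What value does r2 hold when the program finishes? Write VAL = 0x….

0: ✓ CMP  NZCV=0010
1: ✓ ADDGT  r4←0x41
2: ✓ MOVCS  r3←0xde
3: · MOVLE
4: ✓ CMP  NZCV=1010
5: ✓ MOVLE  r0←0xd8
6: ✓ SUBLT  r3←0x75
7: ✓ MOVHI  r2←0x95

VAL = 0x95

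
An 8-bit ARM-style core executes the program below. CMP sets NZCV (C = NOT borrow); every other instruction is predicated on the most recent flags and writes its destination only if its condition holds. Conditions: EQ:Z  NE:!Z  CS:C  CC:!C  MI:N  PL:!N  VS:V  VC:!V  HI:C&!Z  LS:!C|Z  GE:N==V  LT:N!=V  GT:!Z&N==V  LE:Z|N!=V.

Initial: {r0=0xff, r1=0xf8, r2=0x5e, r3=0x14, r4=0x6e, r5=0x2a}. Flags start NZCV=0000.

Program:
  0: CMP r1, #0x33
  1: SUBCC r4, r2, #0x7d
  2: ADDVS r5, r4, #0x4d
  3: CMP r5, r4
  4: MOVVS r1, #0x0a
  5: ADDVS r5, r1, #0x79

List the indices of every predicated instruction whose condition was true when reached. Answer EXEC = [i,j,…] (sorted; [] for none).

EXEC = []

[0] flags=1010 → (cmp)
[1] flags=1010 CC?F → skip
[2] flags=1010 VS?F → skip
[3] flags=1000 → (cmp)
[4] flags=1000 VS?F → skip
[5] flags=1000 VS?F → skip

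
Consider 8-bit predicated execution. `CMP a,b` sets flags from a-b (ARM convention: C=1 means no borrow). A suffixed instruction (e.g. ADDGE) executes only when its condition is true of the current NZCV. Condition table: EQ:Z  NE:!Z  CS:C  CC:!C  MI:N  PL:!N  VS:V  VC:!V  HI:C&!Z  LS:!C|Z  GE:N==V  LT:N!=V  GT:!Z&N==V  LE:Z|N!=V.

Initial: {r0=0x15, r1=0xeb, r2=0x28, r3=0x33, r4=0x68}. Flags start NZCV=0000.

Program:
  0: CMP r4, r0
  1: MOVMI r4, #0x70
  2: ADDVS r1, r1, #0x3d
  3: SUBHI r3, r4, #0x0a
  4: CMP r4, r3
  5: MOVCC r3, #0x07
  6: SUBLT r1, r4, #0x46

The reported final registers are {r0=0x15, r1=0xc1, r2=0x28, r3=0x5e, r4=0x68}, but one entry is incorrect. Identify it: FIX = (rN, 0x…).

FIX = (r1, 0xeb)

0: ✓ CMP  NZCV=0010
1: · MOVMI
2: · ADDVS
3: ✓ SUBHI  r3←0x5e
4: ✓ CMP  NZCV=0010
5: · MOVCC
6: · SUBLT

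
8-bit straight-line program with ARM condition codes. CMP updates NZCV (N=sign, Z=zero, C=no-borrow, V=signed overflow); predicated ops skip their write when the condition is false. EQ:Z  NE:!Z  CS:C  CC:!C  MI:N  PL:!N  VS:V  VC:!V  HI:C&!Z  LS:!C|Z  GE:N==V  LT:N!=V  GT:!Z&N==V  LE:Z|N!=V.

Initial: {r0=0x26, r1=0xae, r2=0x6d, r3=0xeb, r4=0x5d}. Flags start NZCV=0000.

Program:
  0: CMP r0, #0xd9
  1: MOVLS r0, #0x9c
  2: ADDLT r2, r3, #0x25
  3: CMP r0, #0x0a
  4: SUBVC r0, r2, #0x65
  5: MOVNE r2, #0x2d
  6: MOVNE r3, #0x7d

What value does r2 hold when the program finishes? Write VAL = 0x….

VAL = 0x2d

[0] flags=0000 → (cmp)
[1] flags=0000 LS?T → r0=0x9c
[2] flags=0000 LT?F → skip
[3] flags=1010 → (cmp)
[4] flags=1010 VC?T → r0=0x08
[5] flags=1010 NE?T → r2=0x2d
[6] flags=1010 NE?T → r3=0x7d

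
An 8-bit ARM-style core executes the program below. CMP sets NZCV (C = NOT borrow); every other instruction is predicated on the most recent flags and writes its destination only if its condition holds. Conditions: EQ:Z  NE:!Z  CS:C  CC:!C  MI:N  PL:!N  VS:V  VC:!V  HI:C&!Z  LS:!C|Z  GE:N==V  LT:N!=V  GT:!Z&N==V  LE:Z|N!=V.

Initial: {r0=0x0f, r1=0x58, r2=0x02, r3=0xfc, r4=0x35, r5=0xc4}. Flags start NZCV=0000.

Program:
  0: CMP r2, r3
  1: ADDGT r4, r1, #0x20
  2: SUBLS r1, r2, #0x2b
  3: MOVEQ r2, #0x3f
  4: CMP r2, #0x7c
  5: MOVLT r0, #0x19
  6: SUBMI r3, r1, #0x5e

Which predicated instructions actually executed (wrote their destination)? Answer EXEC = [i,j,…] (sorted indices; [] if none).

[0] flags=0000 → (cmp)
[1] flags=0000 GT?T → r4=0x78
[2] flags=0000 LS?T → r1=0xd7
[3] flags=0000 EQ?F → skip
[4] flags=1000 → (cmp)
[5] flags=1000 LT?T → r0=0x19
[6] flags=1000 MI?T → r3=0x79

EXEC = [1,2,5,6]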